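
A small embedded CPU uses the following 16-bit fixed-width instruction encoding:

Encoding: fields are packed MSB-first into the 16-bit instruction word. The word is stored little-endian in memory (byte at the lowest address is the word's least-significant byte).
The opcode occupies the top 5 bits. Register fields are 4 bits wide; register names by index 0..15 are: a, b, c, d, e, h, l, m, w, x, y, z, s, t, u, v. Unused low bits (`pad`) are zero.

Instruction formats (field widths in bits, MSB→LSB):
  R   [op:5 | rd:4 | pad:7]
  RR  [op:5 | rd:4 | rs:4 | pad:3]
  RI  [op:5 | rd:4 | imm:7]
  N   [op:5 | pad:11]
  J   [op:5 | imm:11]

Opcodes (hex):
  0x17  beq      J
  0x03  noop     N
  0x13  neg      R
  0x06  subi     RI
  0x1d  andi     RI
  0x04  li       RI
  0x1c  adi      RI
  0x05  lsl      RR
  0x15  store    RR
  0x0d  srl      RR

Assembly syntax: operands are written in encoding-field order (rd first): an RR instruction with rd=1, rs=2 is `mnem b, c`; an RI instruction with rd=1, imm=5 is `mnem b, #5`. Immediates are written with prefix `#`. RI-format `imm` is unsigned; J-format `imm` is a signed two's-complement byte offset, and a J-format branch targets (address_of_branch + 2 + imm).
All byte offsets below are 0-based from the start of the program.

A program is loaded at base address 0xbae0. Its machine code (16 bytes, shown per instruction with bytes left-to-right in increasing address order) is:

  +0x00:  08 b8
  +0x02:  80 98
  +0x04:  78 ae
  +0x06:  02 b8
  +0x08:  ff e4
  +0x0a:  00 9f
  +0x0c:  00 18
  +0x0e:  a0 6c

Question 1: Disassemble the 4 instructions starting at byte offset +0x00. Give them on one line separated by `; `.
beq #8; neg b; store s, v; beq #2

+0x00: 08 b8 ⇒ word 0xb808 (little)
  op=0xb808>>11=0x17 ⇒ beq (J)
  imm@[10:0]=0x8 ⇒ #8
+0x02: 80 98 ⇒ word 0x9880 (little)
  op=0x9880>>11=0x13 ⇒ neg (R)
  rd@[10:7]=0x1 ⇒ b
+0x04: 78 ae ⇒ word 0xae78 (little)
  op=0xae78>>11=0x15 ⇒ store (RR)
  rd@[10:7]=0xc ⇒ s
  rs@[6:3]=0xf ⇒ v
+0x06: 02 b8 ⇒ word 0xb802 (little)
  op=0xb802>>11=0x17 ⇒ beq (J)
  imm@[10:0]=0x2 ⇒ #2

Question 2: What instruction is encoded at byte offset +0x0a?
neg u

off 0x0a: read 00 9f as little → 0x9f00
  opcode bits[15:11]=0x13: neg/R
  rd@[10:7]=0xe ⇒ u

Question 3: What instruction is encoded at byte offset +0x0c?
noop

+0x0c: 00 18 ⇒ word 0x1800 (little)
  top 5b → 0x3 → noop [N]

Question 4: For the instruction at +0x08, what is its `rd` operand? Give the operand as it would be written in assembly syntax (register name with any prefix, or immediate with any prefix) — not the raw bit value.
x

@+08  little-endian(ff e4) = 0xe4ff
  op=0xe4ff>>11=0x1c ⇒ adi (RI)
  rd@[10:7]=0x9 ⇒ x
  imm@[6:0]=0x7f ⇒ #127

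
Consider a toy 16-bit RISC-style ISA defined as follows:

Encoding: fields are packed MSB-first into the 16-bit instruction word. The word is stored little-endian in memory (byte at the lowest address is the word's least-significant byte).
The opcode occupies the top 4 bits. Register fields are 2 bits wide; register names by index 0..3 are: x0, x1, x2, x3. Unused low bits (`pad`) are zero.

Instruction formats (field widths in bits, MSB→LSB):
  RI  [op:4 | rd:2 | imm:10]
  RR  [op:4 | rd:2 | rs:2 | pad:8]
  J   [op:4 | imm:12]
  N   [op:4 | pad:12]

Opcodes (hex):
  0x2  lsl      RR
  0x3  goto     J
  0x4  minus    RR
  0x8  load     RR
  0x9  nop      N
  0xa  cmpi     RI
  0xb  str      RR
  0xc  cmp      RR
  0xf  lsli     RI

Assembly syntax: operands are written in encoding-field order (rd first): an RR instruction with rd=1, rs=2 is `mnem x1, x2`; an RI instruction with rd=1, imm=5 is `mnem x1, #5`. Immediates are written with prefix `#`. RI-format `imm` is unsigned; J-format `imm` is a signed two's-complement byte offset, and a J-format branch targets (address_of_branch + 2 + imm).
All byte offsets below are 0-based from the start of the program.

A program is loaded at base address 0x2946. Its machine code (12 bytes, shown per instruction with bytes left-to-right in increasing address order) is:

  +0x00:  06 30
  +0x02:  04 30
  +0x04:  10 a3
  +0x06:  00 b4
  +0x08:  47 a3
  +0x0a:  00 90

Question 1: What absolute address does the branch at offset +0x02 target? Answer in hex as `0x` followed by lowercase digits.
@+02  little-endian(04 30) = 0x3004
  top 4b → 0x3 → goto [J]
  [11:0] imm=4 = #4
  target = base 0x2946 + off 0x02 + 2 + imm 4 = 0x294e

0x294e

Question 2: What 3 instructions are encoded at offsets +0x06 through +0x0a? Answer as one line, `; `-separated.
[06] 00 b4 → 0xb400
  top 4b → 0xb → str [RR]
  rd: (w>>10)&0x3=0x1 → x1
  rs: (w>>8)&0x3=0x0 → x0
[08] 47 a3 → 0xa347
  top 4b → 0xa → cmpi [RI]
  rd: (w>>10)&0x3=0x0 → x0
  imm: (w>>0)&0x3ff=0x347 → #839
[0a] 00 90 → 0x9000
  top 4b → 0x9 → nop [N]

str x1, x0; cmpi x0, #839; nop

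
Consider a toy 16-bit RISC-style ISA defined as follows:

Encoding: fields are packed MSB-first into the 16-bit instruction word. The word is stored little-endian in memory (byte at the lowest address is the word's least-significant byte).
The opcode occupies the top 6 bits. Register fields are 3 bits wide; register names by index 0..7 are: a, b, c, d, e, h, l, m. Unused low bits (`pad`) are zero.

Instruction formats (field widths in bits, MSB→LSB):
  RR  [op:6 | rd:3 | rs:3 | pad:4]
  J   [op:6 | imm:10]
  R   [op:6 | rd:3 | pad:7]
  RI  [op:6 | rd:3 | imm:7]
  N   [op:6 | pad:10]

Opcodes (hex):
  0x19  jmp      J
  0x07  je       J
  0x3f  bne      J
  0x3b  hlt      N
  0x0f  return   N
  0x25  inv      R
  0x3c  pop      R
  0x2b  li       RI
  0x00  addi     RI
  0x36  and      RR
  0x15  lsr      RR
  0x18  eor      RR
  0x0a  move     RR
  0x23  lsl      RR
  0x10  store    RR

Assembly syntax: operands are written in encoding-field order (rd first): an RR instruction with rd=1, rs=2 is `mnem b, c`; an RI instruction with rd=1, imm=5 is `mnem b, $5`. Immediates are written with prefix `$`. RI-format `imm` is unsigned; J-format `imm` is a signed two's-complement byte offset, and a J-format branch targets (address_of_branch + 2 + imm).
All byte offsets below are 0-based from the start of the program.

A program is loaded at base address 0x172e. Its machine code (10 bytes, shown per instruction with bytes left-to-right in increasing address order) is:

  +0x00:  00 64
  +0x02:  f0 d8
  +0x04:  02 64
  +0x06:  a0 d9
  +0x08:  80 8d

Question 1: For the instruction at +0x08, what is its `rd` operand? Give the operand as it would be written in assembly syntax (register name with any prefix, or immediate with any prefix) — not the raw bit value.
d

@+08  little-endian(80 8d) = 0x8d80
  top 6b → 0x23 → lsl [RR]
  rd: (w>>7)&0x7=0x3 → d
  rs: (w>>4)&0x7=0x0 → a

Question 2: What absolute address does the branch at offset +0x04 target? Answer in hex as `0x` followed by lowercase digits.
0x1736

[04] 02 64 → 0x6402
  top 6b → 0x19 → jmp [J]
  imm@[9:0]=0x2 ⇒ $2
  target = base 0x172e + off 0x04 + 2 + imm 2 = 0x1736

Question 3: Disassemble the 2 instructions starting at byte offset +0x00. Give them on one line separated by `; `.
jmp $0; and b, m

@+00  little-endian(00 64) = 0x6400
  op=0x6400>>10=0x19 ⇒ jmp (J)
  imm@[9:0]=0x0 ⇒ $0
@+02  little-endian(f0 d8) = 0xd8f0
  op=0xd8f0>>10=0x36 ⇒ and (RR)
  rd@[9:7]=0x1 ⇒ b
  rs@[6:4]=0x7 ⇒ m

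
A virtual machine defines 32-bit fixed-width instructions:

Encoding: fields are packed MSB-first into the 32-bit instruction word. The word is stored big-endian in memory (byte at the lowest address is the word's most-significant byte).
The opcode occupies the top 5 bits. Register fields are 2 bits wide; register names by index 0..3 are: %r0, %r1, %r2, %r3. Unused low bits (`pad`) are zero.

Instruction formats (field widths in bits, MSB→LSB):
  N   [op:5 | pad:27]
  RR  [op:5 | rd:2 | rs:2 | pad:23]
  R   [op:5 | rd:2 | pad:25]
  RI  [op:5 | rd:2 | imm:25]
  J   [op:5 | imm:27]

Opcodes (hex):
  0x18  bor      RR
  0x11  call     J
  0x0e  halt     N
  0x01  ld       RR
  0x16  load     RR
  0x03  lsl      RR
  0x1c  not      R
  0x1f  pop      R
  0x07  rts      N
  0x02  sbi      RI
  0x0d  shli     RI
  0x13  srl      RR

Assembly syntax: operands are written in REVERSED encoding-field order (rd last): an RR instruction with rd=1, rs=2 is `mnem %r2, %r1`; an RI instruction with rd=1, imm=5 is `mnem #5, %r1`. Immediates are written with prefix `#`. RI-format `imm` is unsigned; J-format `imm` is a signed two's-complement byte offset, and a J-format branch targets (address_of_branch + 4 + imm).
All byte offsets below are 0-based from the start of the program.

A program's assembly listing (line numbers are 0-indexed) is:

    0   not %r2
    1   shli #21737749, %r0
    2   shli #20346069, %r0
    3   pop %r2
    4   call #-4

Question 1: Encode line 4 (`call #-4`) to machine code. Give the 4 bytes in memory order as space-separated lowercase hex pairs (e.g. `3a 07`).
8f ff ff fc

L4: call op=0x11:5|imm=-4:27 ⇒ 0x8ffffffc ⇒ big 8f ff ff fc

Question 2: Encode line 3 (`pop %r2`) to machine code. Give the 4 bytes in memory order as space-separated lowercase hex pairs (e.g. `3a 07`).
3. pop fields op=0x1f:5|rd=2:2|pad=0:25 → word fc000000h → fc 00 00 00

fc 00 00 00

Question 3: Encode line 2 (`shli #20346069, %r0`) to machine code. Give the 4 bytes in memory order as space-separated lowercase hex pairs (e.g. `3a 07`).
2. shli fields op=0xd:5|rd=0:2|imm=20346069:25 → word 693674d5h → 69 36 74 d5

69 36 74 d5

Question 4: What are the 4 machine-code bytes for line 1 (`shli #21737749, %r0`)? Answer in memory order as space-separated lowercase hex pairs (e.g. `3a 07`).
L1: shli op=0xd:5|rd=0:2|imm=21737749:25 ⇒ 0x694bb115 ⇒ big 69 4b b1 15

69 4b b1 15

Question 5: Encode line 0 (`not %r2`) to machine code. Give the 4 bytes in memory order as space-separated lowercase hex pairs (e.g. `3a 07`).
e4 00 00 00

0. not fields op=0x1c:5|rd=2:2|pad=0:25 → word e4000000h → e4 00 00 00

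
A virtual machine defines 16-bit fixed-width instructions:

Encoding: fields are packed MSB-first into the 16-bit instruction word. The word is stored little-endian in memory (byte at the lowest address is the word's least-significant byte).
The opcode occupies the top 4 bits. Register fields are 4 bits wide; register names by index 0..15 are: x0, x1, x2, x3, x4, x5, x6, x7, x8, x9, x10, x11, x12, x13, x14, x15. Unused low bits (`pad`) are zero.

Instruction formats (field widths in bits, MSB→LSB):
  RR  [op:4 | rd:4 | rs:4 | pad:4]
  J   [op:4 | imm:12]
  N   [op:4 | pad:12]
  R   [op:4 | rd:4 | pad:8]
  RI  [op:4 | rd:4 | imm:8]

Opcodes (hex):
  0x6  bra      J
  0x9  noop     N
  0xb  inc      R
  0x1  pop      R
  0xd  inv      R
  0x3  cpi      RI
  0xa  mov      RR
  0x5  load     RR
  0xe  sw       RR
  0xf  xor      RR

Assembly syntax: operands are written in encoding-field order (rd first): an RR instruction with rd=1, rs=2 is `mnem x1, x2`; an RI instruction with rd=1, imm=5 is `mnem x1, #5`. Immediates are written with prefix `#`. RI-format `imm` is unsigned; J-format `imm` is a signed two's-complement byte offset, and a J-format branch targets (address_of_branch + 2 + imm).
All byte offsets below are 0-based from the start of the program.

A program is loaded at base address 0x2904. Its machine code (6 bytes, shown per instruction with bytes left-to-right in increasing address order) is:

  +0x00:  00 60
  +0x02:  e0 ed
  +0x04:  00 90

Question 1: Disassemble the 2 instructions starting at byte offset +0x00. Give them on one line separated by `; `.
bra #0; sw x13, x14

[00] 00 60 → 0x6000
  op=0x6000>>12=0x6 ⇒ bra (J)
  imm: (w>>0)&0xfff=0x0 → #0
[02] e0 ed → 0xede0
  op=0xede0>>12=0xe ⇒ sw (RR)
  rd: (w>>8)&0xf=0xd → x13
  rs: (w>>4)&0xf=0xe → x14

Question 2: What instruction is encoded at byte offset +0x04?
+0x04: 00 90 ⇒ word 0x9000 (little)
  opcode bits[15:12]=0x9: noop/N

noop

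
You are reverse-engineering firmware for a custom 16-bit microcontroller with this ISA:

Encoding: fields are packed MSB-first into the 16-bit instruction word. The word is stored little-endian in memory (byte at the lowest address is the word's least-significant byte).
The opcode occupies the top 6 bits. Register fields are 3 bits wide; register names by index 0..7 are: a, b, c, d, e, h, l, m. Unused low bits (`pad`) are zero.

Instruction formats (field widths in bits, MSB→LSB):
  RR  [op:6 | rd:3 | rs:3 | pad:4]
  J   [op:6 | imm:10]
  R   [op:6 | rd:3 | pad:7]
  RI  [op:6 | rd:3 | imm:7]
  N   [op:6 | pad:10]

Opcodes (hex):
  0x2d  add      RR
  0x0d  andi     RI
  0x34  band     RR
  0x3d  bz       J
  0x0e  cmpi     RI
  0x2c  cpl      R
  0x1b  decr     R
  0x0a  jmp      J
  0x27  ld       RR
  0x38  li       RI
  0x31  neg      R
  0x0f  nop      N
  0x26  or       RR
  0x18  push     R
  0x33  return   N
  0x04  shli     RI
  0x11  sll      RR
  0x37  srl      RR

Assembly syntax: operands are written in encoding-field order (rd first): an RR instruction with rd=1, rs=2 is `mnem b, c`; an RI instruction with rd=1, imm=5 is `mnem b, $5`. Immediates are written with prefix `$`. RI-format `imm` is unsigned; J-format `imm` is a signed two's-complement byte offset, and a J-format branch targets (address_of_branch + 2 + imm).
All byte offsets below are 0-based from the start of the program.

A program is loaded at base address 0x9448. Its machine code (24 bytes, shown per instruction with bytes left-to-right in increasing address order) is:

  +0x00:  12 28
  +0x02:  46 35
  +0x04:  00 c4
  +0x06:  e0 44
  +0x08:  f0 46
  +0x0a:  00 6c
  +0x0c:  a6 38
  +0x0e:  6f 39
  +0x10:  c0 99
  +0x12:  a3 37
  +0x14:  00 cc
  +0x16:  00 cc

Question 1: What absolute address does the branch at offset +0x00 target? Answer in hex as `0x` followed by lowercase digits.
[00] 12 28 → 0x2812
  op=0x2812>>10=0xa ⇒ jmp (J)
  [9:0] imm=18 = $18
  target = base 0x9448 + off 0x00 + 2 + imm 18 = 0x945c

0x945c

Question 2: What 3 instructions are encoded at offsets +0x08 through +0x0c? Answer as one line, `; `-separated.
sll h, m; decr a; cmpi b, $38

off 0x08: read f0 46 as little → 0x46f0
  op=0x46f0>>10=0x11 ⇒ sll (RR)
  rd@[9:7]=0x5 ⇒ h
  rs@[6:4]=0x7 ⇒ m
off 0x0a: read 00 6c as little → 0x6c00
  op=0x6c00>>10=0x1b ⇒ decr (R)
  rd@[9:7]=0x0 ⇒ a
off 0x0c: read a6 38 as little → 0x38a6
  op=0x38a6>>10=0xe ⇒ cmpi (RI)
  rd@[9:7]=0x1 ⇒ b
  imm@[6:0]=0x26 ⇒ $38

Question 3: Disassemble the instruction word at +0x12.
+0x12: a3 37 ⇒ word 0x37a3 (little)
  top 6b → 0xd → andi [RI]
  rd@[9:7]=0x7 ⇒ m
  imm@[6:0]=0x23 ⇒ $35

andi m, $35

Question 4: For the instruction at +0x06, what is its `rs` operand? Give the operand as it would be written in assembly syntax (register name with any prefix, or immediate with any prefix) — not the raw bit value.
l

@+06  little-endian(e0 44) = 0x44e0
  opcode bits[15:10]=0x11: sll/RR
  rd@[9:7]=0x1 ⇒ b
  rs@[6:4]=0x6 ⇒ l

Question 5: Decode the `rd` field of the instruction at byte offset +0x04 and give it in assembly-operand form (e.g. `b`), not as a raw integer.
a

+0x04: 00 c4 ⇒ word 0xc400 (little)
  op=0xc400>>10=0x31 ⇒ neg (R)
  rd@[9:7]=0x0 ⇒ a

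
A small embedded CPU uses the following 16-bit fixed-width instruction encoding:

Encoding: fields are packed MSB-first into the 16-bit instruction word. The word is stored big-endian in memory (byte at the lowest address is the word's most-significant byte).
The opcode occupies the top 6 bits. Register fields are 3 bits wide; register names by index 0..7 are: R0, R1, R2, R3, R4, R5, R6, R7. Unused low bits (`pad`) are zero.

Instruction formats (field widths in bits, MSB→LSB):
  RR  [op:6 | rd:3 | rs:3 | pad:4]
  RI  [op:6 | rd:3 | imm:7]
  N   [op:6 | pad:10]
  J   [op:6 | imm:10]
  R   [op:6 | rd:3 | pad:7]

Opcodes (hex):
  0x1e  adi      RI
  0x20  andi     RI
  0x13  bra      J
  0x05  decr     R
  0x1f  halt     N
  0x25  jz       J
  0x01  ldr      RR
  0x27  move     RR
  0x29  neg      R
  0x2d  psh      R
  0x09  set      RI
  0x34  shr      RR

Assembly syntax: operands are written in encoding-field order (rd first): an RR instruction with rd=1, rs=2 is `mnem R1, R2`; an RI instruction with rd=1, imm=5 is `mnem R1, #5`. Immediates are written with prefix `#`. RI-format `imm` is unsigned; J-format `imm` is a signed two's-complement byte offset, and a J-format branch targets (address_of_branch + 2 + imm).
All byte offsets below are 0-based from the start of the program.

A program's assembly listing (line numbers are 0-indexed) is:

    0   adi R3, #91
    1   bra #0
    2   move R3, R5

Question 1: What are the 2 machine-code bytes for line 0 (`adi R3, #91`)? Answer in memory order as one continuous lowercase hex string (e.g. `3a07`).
79db

0. adi fields op=0x1e:6|rd=3:3|imm=91:7 → word 79dbh → 79 db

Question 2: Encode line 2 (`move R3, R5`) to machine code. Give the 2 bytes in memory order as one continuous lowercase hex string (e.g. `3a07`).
2. move fields op=0x27:6|rd=3:3|rs=5:3|pad=0:4 → word 9dd0h → 9d d0

9dd0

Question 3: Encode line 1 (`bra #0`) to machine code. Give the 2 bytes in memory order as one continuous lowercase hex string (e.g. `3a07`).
1. bra fields op=0x13:6|imm=0:10 → word 4c00h → 4c 00

4c00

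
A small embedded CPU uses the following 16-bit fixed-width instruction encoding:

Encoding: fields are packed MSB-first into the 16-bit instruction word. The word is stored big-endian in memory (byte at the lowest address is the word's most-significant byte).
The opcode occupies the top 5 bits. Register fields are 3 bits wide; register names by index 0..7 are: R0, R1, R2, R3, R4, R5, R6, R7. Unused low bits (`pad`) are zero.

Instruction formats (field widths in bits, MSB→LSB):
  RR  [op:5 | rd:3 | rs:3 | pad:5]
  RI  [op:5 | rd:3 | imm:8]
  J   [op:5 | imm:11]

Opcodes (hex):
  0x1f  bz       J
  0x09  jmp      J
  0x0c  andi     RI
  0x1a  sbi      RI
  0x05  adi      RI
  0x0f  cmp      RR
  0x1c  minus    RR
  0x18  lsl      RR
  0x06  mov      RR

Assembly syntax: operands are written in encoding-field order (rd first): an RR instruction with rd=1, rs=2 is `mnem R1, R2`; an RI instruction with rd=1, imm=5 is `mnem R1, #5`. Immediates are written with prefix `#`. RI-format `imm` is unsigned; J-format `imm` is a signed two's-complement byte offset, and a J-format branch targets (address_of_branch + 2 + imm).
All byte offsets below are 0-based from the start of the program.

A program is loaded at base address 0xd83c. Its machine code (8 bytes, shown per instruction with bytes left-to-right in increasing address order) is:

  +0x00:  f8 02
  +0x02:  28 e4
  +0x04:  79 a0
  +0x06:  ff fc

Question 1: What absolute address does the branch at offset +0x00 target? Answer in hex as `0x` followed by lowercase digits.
0xd840

[00] f8 02 → 0xf802
  opcode bits[15:11]=0x1f: bz/J
  imm@[10:0]=0x2 ⇒ #2
  target = base 0xd83c + off 0x00 + 2 + imm 2 = 0xd840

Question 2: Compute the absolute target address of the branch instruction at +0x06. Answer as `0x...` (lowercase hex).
@+06  big-endian(ff fc) = 0xfffc
  op=0xfffc>>11=0x1f ⇒ bz (J)
  imm@[10:0]=0x7fc (s11→-4) ⇒ #-4
  target = base 0xd83c + off 0x06 + 2 + imm -4 = 0xd840

0xd840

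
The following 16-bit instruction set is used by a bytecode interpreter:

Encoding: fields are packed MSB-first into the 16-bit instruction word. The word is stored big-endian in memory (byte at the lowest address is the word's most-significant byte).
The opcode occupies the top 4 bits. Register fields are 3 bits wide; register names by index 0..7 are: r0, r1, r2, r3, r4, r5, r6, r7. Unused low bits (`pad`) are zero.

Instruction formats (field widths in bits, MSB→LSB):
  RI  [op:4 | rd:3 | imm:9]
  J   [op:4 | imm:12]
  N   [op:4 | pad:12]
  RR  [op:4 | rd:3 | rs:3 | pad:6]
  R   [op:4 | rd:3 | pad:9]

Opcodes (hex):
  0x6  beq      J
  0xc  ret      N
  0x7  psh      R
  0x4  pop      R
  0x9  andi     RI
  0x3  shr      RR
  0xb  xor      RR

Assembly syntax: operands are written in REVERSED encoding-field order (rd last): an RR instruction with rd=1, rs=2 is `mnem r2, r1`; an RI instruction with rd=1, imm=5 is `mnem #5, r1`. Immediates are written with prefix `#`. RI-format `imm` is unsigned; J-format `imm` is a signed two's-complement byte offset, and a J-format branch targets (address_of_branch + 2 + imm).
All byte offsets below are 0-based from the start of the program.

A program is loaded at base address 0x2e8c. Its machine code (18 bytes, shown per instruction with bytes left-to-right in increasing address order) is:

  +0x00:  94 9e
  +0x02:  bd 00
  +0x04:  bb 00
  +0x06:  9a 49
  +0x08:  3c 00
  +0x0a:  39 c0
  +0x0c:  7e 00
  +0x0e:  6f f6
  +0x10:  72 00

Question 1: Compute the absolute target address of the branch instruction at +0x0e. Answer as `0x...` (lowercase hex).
0x2e92

off 0x0e: read 6f f6 as big → 0x6ff6
  op=0x6ff6>>12=0x6 ⇒ beq (J)
  imm: (w>>0)&0xfff=0xff6 (s12→-10) → #-10
  target = base 0x2e8c + off 0x0e + 2 + imm -10 = 0x2e92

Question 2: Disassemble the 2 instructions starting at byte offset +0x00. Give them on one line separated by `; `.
andi #158, r2; xor r4, r6

off 0x00: read 94 9e as big → 0x949e
  op=0x949e>>12=0x9 ⇒ andi (RI)
  rd@[11:9]=0x2 ⇒ r2
  imm@[8:0]=0x9e ⇒ #158
off 0x02: read bd 00 as big → 0xbd00
  op=0xbd00>>12=0xb ⇒ xor (RR)
  rd@[11:9]=0x6 ⇒ r6
  rs@[8:6]=0x4 ⇒ r4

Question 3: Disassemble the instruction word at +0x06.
andi #73, r5

@+06  big-endian(9a 49) = 0x9a49
  op=0x9a49>>12=0x9 ⇒ andi (RI)
  [11:9] rd=5 = r5
  [8:0] imm=73 = #73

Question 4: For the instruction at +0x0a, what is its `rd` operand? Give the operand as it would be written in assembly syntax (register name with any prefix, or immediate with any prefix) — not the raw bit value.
r4

off 0x0a: read 39 c0 as big → 0x39c0
  top 4b → 0x3 → shr [RR]
  rd@[11:9]=0x4 ⇒ r4
  rs@[8:6]=0x7 ⇒ r7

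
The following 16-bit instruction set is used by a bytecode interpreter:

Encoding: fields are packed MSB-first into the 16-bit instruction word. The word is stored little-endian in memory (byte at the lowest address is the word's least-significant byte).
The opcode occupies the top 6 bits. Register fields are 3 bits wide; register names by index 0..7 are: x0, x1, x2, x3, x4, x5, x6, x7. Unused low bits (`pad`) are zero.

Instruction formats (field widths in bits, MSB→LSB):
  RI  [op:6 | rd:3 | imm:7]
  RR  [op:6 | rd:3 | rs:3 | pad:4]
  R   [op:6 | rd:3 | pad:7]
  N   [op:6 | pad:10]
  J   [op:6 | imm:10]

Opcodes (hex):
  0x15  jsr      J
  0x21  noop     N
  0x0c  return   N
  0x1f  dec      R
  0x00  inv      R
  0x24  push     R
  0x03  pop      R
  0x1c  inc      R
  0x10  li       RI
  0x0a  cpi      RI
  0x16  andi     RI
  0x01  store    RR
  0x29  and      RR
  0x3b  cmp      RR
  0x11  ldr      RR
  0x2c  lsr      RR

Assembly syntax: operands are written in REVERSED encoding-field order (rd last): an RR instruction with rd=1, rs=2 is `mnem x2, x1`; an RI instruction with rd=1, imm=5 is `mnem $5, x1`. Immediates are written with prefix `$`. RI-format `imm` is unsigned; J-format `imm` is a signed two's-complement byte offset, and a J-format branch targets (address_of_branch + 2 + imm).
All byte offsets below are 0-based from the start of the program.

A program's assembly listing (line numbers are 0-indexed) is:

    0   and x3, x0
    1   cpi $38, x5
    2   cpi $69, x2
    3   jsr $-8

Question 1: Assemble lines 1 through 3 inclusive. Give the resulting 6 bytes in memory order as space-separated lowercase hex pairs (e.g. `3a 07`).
L1: cpi op=0xa:6|rd=5:3|imm=38:7 ⇒ 0x2aa6 ⇒ little a6 2a
L2: cpi op=0xa:6|rd=2:3|imm=69:7 ⇒ 0x2945 ⇒ little 45 29
L3: jsr op=0x15:6|imm=-8:10 ⇒ 0x57f8 ⇒ little f8 57

a6 2a 45 29 f8 57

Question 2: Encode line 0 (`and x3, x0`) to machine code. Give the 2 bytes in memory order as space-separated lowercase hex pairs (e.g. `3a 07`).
L0: and op=0x29:6|rd=0:3|rs=3:3|pad=0:4 ⇒ 0xa430 ⇒ little 30 a4

30 a4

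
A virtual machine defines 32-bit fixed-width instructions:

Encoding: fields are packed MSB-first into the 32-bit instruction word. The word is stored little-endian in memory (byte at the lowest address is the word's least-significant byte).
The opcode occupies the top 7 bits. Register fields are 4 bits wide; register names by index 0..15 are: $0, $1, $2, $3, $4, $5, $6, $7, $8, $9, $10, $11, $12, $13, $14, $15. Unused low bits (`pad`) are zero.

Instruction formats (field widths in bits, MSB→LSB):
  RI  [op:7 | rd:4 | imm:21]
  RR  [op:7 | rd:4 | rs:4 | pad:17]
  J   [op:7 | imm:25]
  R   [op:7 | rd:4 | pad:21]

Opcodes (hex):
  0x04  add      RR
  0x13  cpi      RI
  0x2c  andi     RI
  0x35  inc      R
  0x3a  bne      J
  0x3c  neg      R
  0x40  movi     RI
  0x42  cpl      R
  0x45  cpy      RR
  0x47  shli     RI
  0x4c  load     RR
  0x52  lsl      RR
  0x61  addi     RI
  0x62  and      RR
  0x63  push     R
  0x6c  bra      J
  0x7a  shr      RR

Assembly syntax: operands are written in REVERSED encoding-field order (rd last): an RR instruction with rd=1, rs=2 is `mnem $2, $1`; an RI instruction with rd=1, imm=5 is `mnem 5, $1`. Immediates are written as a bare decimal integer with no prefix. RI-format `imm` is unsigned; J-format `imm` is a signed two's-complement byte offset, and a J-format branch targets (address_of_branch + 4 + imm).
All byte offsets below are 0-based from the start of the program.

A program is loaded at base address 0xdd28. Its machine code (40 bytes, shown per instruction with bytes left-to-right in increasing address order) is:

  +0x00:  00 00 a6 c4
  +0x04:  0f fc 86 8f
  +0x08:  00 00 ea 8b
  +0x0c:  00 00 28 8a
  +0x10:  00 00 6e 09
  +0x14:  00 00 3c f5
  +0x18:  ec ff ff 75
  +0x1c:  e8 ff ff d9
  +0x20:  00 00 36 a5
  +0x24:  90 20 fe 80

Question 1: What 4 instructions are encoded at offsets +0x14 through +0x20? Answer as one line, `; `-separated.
shr $14, $9; bne -20; bra -24; lsl $11, $9

off 0x14: read 00 00 3c f5 as little → 0xf53c0000
  top 7b → 0x7a → shr [RR]
  rd: (w>>21)&0xf=0x9 → $9
  rs: (w>>17)&0xf=0xe → $14
off 0x18: read ec ff ff 75 as little → 0x75ffffec
  top 7b → 0x3a → bne [J]
  imm: (w>>0)&0x1ffffff=0x1ffffec (s25→-20) → -20
off 0x1c: read e8 ff ff d9 as little → 0xd9ffffe8
  top 7b → 0x6c → bra [J]
  imm: (w>>0)&0x1ffffff=0x1ffffe8 (s25→-24) → -24
off 0x20: read 00 00 36 a5 as little → 0xa5360000
  top 7b → 0x52 → lsl [RR]
  rd: (w>>21)&0xf=0x9 → $9
  rs: (w>>17)&0xf=0xb → $11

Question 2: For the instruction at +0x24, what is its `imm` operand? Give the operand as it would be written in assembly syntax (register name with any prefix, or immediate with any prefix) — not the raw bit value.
1974416

@+24  little-endian(90 20 fe 80) = 0x80fe2090
  op=0x80fe2090>>25=0x40 ⇒ movi (RI)
  [24:21] rd=7 = $7
  [20:0] imm=1974416 = 1974416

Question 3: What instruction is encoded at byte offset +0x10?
add $7, $11

off 0x10: read 00 00 6e 09 as little → 0x096e0000
  opcode bits[31:25]=0x4: add/RR
  [24:21] rd=11 = $11
  [20:17] rs=7 = $7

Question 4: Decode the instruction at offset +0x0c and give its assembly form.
[0c] 00 00 28 8a → 0x8a280000
  top 7b → 0x45 → cpy [RR]
  rd@[24:21]=0x1 ⇒ $1
  rs@[20:17]=0x4 ⇒ $4

cpy $4, $1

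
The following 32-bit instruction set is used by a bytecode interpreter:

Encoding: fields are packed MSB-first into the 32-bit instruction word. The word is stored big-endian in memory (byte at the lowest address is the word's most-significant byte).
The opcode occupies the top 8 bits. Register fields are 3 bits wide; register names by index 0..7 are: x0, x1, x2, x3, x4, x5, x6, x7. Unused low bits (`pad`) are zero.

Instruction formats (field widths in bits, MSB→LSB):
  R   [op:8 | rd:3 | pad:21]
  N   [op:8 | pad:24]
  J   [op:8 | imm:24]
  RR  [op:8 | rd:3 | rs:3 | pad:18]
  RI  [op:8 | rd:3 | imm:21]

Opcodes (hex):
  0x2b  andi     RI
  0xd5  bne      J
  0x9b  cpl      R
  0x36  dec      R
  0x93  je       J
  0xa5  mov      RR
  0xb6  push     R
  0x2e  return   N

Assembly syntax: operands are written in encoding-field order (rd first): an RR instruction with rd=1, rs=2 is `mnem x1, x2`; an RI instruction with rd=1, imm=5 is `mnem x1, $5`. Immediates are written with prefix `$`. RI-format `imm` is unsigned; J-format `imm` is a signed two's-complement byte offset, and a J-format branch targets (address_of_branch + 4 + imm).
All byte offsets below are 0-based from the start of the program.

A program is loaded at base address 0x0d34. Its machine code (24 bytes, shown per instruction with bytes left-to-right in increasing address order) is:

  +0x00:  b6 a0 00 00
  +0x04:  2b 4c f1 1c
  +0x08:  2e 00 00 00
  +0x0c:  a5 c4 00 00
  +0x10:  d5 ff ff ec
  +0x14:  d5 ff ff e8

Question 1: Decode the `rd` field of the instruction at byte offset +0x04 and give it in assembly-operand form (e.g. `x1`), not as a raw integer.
[04] 2b 4c f1 1c → 0x2b4cf11c
  opcode bits[31:24]=0x2b: andi/RI
  rd: (w>>21)&0x7=0x2 → x2
  imm: (w>>0)&0x1fffff=0xcf11c → $848156

x2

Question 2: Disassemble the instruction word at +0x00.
@+00  big-endian(b6 a0 00 00) = 0xb6a00000
  op=0xb6a00000>>24=0xb6 ⇒ push (R)
  [23:21] rd=5 = x5

push x5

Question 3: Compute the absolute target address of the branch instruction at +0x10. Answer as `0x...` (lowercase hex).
0x0d34

@+10  big-endian(d5 ff ff ec) = 0xd5ffffec
  top 8b → 0xd5 → bne [J]
  imm: (w>>0)&0xffffff=0xffffec (s24→-20) → $-20
  target = base 0x0d34 + off 0x10 + 4 + imm -20 = 0x0d34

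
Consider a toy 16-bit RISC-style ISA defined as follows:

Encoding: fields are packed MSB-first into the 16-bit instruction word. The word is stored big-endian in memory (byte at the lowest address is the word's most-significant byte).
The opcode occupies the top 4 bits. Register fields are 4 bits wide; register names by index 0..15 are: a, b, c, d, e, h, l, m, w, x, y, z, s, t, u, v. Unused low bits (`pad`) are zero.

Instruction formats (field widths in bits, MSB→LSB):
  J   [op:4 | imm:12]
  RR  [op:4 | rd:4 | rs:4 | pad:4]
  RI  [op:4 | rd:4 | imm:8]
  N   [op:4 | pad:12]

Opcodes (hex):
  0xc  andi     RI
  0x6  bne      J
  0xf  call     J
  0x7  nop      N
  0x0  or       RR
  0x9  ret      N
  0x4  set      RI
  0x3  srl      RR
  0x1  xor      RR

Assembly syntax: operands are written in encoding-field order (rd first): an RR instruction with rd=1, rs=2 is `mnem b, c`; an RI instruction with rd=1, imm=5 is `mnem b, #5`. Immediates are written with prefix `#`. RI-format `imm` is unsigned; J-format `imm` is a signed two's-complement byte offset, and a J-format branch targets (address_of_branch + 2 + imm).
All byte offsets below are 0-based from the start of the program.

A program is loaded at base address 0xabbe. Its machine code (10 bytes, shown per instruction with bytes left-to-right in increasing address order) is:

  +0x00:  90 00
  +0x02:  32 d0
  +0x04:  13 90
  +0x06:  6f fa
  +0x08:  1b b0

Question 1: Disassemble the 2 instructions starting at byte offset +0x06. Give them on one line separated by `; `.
bne #-6; xor z, z

[06] 6f fa → 0x6ffa
  op=0x6ffa>>12=0x6 ⇒ bne (J)
  [11:0] imm=4090 (s12→-6) = #-6
[08] 1b b0 → 0x1bb0
  op=0x1bb0>>12=0x1 ⇒ xor (RR)
  [11:8] rd=11 = z
  [7:4] rs=11 = z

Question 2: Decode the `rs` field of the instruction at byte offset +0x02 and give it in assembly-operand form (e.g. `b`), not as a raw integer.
t

[02] 32 d0 → 0x32d0
  op=0x32d0>>12=0x3 ⇒ srl (RR)
  [11:8] rd=2 = c
  [7:4] rs=13 = t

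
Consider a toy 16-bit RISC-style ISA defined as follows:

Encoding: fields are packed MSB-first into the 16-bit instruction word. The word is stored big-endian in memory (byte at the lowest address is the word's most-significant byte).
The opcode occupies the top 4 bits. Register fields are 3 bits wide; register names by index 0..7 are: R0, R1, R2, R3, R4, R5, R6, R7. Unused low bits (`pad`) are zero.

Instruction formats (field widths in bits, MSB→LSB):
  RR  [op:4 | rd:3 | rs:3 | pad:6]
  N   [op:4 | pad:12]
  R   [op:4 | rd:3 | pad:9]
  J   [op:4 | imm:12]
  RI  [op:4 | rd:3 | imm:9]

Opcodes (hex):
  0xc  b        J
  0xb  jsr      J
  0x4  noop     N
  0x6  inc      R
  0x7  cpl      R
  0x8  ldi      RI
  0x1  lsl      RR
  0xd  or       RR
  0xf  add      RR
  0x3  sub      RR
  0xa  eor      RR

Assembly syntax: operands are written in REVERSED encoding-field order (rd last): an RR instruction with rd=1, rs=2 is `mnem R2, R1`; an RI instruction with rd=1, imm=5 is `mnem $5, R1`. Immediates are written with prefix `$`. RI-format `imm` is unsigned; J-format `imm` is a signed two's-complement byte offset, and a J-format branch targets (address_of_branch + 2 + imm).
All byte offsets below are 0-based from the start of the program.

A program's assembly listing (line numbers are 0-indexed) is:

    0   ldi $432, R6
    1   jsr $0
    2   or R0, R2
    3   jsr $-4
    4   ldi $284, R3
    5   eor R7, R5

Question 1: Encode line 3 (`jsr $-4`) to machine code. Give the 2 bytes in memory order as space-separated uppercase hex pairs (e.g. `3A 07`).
line 3 (jsr): pack op=0xb:4|imm=-4:12 = 0xbffc; big→ bf fc

BF FC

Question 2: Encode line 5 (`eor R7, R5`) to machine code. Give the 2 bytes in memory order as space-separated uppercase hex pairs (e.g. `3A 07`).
5. eor fields op=0xa:4|rd=5:3|rs=7:3|pad=0:6 → word abc0h → ab c0

AB C0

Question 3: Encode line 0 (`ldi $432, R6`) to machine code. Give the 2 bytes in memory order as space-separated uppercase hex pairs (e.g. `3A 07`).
line 0 (ldi): pack op=0x8:4|rd=6:3|imm=432:9 = 0x8db0; big→ 8d b0

8D B0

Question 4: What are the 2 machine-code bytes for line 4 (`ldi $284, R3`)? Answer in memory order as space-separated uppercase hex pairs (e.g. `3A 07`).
line 4 (ldi): pack op=0x8:4|rd=3:3|imm=284:9 = 0x871c; big→ 87 1c

87 1C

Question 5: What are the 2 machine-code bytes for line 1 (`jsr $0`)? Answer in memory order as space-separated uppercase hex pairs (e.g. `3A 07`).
line 1 (jsr): pack op=0xb:4|imm=0:12 = 0xb000; big→ b0 00

B0 00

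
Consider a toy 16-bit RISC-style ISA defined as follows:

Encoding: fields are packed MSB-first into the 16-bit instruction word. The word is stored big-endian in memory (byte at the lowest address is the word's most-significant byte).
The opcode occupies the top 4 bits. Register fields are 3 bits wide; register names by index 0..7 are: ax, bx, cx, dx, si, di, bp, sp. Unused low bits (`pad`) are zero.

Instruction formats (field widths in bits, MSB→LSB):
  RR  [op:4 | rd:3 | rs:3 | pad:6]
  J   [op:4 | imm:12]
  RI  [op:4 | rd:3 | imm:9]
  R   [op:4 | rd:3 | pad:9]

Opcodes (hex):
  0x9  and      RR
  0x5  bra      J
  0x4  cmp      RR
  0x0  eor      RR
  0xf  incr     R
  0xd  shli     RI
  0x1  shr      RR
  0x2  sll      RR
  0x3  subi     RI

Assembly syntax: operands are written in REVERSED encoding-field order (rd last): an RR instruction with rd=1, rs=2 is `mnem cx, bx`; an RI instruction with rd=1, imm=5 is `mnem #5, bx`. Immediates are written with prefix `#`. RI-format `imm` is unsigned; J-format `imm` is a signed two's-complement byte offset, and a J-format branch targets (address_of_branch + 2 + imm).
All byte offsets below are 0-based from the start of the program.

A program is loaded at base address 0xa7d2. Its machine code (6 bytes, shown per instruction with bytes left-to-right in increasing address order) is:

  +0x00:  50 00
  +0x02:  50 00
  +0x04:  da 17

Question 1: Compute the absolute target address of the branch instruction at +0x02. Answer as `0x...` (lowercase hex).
0xa7d6

[02] 50 00 → 0x5000
  top 4b → 0x5 → bra [J]
  imm@[11:0]=0x0 ⇒ #0
  target = base 0xa7d2 + off 0x02 + 2 + imm 0 = 0xa7d6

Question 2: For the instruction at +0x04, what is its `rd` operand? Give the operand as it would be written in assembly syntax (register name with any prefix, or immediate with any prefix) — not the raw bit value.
di

[04] da 17 → 0xda17
  top 4b → 0xd → shli [RI]
  [11:9] rd=5 = di
  [8:0] imm=23 = #23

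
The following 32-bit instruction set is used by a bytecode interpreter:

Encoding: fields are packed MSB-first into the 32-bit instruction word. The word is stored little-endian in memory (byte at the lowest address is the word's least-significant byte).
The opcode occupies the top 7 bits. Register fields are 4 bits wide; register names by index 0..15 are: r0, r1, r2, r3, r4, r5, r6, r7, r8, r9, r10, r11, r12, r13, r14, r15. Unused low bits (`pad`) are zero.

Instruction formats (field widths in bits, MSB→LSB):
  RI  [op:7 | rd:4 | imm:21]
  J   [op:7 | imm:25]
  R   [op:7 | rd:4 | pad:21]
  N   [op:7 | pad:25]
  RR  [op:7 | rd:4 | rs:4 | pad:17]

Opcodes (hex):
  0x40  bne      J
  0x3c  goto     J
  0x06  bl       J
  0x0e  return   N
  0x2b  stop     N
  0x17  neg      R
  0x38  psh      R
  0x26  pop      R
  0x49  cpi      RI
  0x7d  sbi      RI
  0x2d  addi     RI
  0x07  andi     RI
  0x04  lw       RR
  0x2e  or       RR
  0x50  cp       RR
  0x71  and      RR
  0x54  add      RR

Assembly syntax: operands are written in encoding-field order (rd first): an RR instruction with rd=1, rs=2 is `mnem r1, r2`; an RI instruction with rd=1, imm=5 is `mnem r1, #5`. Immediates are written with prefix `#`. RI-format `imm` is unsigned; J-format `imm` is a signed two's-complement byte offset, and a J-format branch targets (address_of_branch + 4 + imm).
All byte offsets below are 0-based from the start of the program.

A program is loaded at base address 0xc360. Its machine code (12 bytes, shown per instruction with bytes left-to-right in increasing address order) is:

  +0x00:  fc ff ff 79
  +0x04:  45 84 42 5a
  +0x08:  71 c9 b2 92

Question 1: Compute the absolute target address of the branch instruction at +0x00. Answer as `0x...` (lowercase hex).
0xc360

@+00  little-endian(fc ff ff 79) = 0x79fffffc
  opcode bits[31:25]=0x3c: goto/J
  [24:0] imm=33554428 (s25→-4) = #-4
  target = base 0xc360 + off 0x00 + 4 + imm -4 = 0xc360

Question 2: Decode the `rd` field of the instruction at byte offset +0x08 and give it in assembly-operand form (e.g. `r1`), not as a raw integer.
r5

@+08  little-endian(71 c9 b2 92) = 0x92b2c971
  top 7b → 0x49 → cpi [RI]
  rd: (w>>21)&0xf=0x5 → r5
  imm: (w>>0)&0x1fffff=0x12c971 → #1231217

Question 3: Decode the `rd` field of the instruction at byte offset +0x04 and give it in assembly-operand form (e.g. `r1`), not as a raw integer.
r2

+0x04: 45 84 42 5a ⇒ word 0x5a428445 (little)
  top 7b → 0x2d → addi [RI]
  rd@[24:21]=0x2 ⇒ r2
  imm@[20:0]=0x28445 ⇒ #164933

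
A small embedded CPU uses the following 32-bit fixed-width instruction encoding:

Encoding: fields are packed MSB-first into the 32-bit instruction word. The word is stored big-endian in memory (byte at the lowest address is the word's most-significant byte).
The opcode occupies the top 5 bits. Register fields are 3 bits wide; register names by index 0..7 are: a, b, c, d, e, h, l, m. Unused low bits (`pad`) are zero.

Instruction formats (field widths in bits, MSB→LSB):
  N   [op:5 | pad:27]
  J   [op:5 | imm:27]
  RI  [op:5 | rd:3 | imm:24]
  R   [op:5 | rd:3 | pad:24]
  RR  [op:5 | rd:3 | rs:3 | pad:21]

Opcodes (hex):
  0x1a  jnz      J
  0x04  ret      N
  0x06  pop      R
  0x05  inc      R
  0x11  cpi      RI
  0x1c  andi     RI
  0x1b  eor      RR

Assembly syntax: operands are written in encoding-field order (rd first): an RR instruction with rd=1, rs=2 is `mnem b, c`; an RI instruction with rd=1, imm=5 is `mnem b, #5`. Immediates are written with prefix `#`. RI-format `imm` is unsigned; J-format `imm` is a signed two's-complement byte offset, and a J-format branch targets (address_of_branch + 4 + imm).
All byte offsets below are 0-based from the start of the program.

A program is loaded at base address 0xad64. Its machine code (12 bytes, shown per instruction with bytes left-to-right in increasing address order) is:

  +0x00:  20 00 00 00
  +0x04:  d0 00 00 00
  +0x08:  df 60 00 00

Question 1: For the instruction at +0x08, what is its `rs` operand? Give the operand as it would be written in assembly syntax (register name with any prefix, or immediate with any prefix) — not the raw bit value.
[08] df 60 00 00 → 0xdf600000
  opcode bits[31:27]=0x1b: eor/RR
  rd: (w>>24)&0x7=0x7 → m
  rs: (w>>21)&0x7=0x3 → d

d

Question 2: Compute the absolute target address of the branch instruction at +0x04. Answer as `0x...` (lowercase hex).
0xad6c

off 0x04: read d0 00 00 00 as big → 0xd0000000
  top 5b → 0x1a → jnz [J]
  [26:0] imm=0 = #0
  target = base 0xad64 + off 0x04 + 4 + imm 0 = 0xad6c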